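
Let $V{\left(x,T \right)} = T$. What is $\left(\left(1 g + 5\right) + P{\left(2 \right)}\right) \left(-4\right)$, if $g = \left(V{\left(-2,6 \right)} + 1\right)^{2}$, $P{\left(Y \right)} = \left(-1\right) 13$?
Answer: $-164$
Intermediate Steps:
$P{\left(Y \right)} = -13$
$g = 49$ ($g = \left(6 + 1\right)^{2} = 7^{2} = 49$)
$\left(\left(1 g + 5\right) + P{\left(2 \right)}\right) \left(-4\right) = \left(\left(1 \cdot 49 + 5\right) - 13\right) \left(-4\right) = \left(\left(49 + 5\right) - 13\right) \left(-4\right) = \left(54 - 13\right) \left(-4\right) = 41 \left(-4\right) = -164$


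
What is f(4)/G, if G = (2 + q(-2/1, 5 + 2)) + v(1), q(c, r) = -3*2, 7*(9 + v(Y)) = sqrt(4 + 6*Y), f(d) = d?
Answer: -2548/8271 - 28*sqrt(10)/8271 ≈ -0.31877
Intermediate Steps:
v(Y) = -9 + sqrt(4 + 6*Y)/7
q(c, r) = -6
G = -13 + sqrt(10)/7 (G = (2 - 6) + (-9 + sqrt(4 + 6*1)/7) = -4 + (-9 + sqrt(4 + 6)/7) = -4 + (-9 + sqrt(10)/7) = -13 + sqrt(10)/7 ≈ -12.548)
f(4)/G = 4/(-13 + sqrt(10)/7)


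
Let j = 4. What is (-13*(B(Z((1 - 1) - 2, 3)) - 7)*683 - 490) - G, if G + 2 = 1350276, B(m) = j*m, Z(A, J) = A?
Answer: -1217579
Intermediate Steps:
B(m) = 4*m
G = 1350274 (G = -2 + 1350276 = 1350274)
(-13*(B(Z((1 - 1) - 2, 3)) - 7)*683 - 490) - G = (-13*(4*((1 - 1) - 2) - 7)*683 - 490) - 1*1350274 = (-13*(4*(0 - 2) - 7)*683 - 490) - 1350274 = (-13*(4*(-2) - 7)*683 - 490) - 1350274 = (-13*(-8 - 7)*683 - 490) - 1350274 = (-13*(-15)*683 - 490) - 1350274 = (195*683 - 490) - 1350274 = (133185 - 490) - 1350274 = 132695 - 1350274 = -1217579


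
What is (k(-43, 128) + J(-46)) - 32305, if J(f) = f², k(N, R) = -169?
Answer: -30358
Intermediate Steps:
(k(-43, 128) + J(-46)) - 32305 = (-169 + (-46)²) - 32305 = (-169 + 2116) - 32305 = 1947 - 32305 = -30358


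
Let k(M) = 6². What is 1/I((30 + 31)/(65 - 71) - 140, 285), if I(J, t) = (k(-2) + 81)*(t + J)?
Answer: 2/31551 ≈ 6.3389e-5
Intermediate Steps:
k(M) = 36
I(J, t) = 117*J + 117*t (I(J, t) = (36 + 81)*(t + J) = 117*(J + t) = 117*J + 117*t)
1/I((30 + 31)/(65 - 71) - 140, 285) = 1/(117*((30 + 31)/(65 - 71) - 140) + 117*285) = 1/(117*(61/(-6) - 140) + 33345) = 1/(117*(61*(-⅙) - 140) + 33345) = 1/(117*(-61/6 - 140) + 33345) = 1/(117*(-901/6) + 33345) = 1/(-35139/2 + 33345) = 1/(31551/2) = 2/31551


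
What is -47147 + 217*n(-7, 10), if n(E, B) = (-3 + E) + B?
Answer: -47147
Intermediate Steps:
n(E, B) = -3 + B + E
-47147 + 217*n(-7, 10) = -47147 + 217*(-3 + 10 - 7) = -47147 + 217*0 = -47147 + 0 = -47147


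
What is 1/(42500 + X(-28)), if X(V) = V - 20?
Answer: 1/42452 ≈ 2.3556e-5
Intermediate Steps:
X(V) = -20 + V
1/(42500 + X(-28)) = 1/(42500 + (-20 - 28)) = 1/(42500 - 48) = 1/42452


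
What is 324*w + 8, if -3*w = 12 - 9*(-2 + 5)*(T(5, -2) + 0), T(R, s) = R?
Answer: 13292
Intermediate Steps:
w = 41 (w = -(12 - 9*(-2 + 5)*(5 + 0))/3 = -(12 - 27*5)/3 = -(12 - 9*15)/3 = -(12 - 135)/3 = -1/3*(-123) = 41)
324*w + 8 = 324*41 + 8 = 13284 + 8 = 13292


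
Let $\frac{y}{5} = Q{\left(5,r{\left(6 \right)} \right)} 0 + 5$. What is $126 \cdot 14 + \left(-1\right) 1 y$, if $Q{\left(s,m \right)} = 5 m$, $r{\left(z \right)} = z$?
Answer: $1739$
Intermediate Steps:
$y = 25$ ($y = 5 \left(5 \cdot 6 \cdot 0 + 5\right) = 5 \left(30 \cdot 0 + 5\right) = 5 \left(0 + 5\right) = 5 \cdot 5 = 25$)
$126 \cdot 14 + \left(-1\right) 1 y = 126 \cdot 14 + \left(-1\right) 1 \cdot 25 = 1764 - 25 = 1739$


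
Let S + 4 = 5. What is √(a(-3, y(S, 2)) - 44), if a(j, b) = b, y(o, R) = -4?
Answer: 4*I*√3 ≈ 6.9282*I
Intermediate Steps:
S = 1 (S = -4 + 5 = 1)
√(a(-3, y(S, 2)) - 44) = √(-4 - 44) = √(-48) = 4*I*√3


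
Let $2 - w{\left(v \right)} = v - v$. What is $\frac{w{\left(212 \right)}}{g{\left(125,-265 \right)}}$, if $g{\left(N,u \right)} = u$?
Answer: $- \frac{2}{265} \approx -0.0075472$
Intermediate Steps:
$w{\left(v \right)} = 2$ ($w{\left(v \right)} = 2 - \left(v - v\right) = 2 - 0 = 2 + 0 = 2$)
$\frac{w{\left(212 \right)}}{g{\left(125,-265 \right)}} = \frac{2}{-265} = 2 \left(- \frac{1}{265}\right) = - \frac{2}{265}$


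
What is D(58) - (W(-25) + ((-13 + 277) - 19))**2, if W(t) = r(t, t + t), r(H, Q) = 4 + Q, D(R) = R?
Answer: -39543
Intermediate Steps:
W(t) = 4 + 2*t (W(t) = 4 + (t + t) = 4 + 2*t)
D(58) - (W(-25) + ((-13 + 277) - 19))**2 = 58 - ((4 + 2*(-25)) + ((-13 + 277) - 19))**2 = 58 - ((4 - 50) + (264 - 19))**2 = 58 - (-46 + 245)**2 = 58 - 1*199**2 = 58 - 1*39601 = 58 - 39601 = -39543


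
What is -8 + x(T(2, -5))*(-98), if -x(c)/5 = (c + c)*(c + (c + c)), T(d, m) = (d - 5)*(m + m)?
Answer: 2645992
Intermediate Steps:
T(d, m) = 2*m*(-5 + d) (T(d, m) = (-5 + d)*(2*m) = 2*m*(-5 + d))
x(c) = -30*c² (x(c) = -5*(c + c)*(c + (c + c)) = -5*2*c*(c + 2*c) = -5*2*c*3*c = -30*c²)
-8 + x(T(2, -5))*(-98) = -8 - 30*100*(-5 + 2)²*(-98) = -8 - 30*(2*(-5)*(-3))²*(-98) = -8 - 30*30²*(-98) = -8 - 30*900*(-98) = -8 - 27000*(-98) = -8 + 2646000 = 2645992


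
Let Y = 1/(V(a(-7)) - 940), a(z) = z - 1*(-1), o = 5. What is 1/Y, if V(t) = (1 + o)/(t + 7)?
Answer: -934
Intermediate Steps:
a(z) = 1 + z (a(z) = z + 1 = 1 + z)
V(t) = 6/(7 + t) (V(t) = (1 + 5)/(t + 7) = 6/(7 + t))
Y = -1/934 (Y = 1/(6/(7 + (1 - 7)) - 940) = 1/(6/(7 - 6) - 940) = 1/(6/1 - 940) = 1/(6*1 - 940) = 1/(6 - 940) = 1/(-934) = -1/934 ≈ -0.0010707)
1/Y = 1/(-1/934) = -934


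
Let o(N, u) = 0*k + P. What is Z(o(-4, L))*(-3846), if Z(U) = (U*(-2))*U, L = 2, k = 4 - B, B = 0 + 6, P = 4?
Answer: 123072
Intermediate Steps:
B = 6
k = -2 (k = 4 - 1*6 = 4 - 6 = -2)
o(N, u) = 4 (o(N, u) = 0*(-2) + 4 = 0 + 4 = 4)
Z(U) = -2*U**2 (Z(U) = (-2*U)*U = -2*U**2)
Z(o(-4, L))*(-3846) = -2*4**2*(-3846) = -2*16*(-3846) = -32*(-3846) = 123072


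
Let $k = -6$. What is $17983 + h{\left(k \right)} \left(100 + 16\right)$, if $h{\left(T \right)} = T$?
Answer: $17287$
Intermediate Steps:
$17983 + h{\left(k \right)} \left(100 + 16\right) = 17983 - 6 \left(100 + 16\right) = 17983 - 696 = 17287$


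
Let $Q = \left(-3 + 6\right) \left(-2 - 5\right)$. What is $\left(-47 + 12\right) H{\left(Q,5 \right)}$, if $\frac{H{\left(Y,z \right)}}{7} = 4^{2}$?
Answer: $-3920$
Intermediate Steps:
$Q = -21$ ($Q = 3 \left(-7\right) = -21$)
$H{\left(Y,z \right)} = 112$ ($H{\left(Y,z \right)} = 7 \cdot 4^{2} = 7 \cdot 16 = 112$)
$\left(-47 + 12\right) H{\left(Q,5 \right)} = \left(-47 + 12\right) 112 = \left(-35\right) 112 = -3920$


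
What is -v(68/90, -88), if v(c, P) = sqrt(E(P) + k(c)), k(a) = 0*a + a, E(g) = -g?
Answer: -sqrt(19970)/15 ≈ -9.4210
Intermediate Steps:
k(a) = a (k(a) = 0 + a = a)
v(c, P) = sqrt(c - P) (v(c, P) = sqrt(-P + c) = sqrt(c - P))
-v(68/90, -88) = -sqrt(68/90 - 1*(-88)) = -sqrt(68*(1/90) + 88) = -sqrt(34/45 + 88) = -sqrt(3994/45) = -sqrt(19970)/15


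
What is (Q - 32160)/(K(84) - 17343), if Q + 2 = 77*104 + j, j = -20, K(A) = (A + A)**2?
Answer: -2686/1209 ≈ -2.2217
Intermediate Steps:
K(A) = 4*A**2 (K(A) = (2*A)**2 = 4*A**2)
Q = 7986 (Q = -2 + (77*104 - 20) = -2 + (8008 - 20) = -2 + 7988 = 7986)
(Q - 32160)/(K(84) - 17343) = (7986 - 32160)/(4*84**2 - 17343) = -24174/(4*7056 - 17343) = -24174/(28224 - 17343) = -24174/10881 = -24174*1/10881 = -2686/1209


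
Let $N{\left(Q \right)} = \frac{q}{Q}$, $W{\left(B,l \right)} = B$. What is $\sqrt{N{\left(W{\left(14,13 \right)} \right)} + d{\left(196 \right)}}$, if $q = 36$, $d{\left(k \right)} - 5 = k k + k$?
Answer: $\frac{\sqrt{1892359}}{7} \approx 196.52$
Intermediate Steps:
$d{\left(k \right)} = 5 + k + k^{2}$ ($d{\left(k \right)} = 5 + \left(k k + k\right) = 5 + \left(k^{2} + k\right) = 5 + \left(k + k^{2}\right) = 5 + k + k^{2}$)
$N{\left(Q \right)} = \frac{36}{Q}$
$\sqrt{N{\left(W{\left(14,13 \right)} \right)} + d{\left(196 \right)}} = \sqrt{\frac{36}{14} + \left(5 + 196 + 196^{2}\right)} = \sqrt{36 \cdot \frac{1}{14} + \left(5 + 196 + 38416\right)} = \sqrt{\frac{18}{7} + 38617} = \sqrt{\frac{270337}{7}} = \frac{\sqrt{1892359}}{7}$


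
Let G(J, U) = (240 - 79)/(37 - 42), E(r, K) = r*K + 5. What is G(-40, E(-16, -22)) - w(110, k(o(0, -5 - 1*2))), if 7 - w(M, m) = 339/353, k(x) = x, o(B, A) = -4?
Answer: -67493/1765 ≈ -38.240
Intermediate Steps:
E(r, K) = 5 + K*r (E(r, K) = K*r + 5 = 5 + K*r)
G(J, U) = -161/5 (G(J, U) = 161/(-5) = 161*(-⅕) = -161/5)
w(M, m) = 2132/353 (w(M, m) = 7 - 339/353 = 2132/353)
G(-40, E(-16, -22)) - w(110, k(o(0, -5 - 1*2))) = -161/5 - 1*2132/353 = -161/5 - 2132/353 = -67493/1765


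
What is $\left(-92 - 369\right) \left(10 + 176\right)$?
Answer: $-85746$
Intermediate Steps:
$\left(-92 - 369\right) \left(10 + 176\right) = \left(-461\right) 186 = -85746$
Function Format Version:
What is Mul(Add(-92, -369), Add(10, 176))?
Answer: -85746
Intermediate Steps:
Mul(Add(-92, -369), Add(10, 176)) = Mul(-461, 186) = -85746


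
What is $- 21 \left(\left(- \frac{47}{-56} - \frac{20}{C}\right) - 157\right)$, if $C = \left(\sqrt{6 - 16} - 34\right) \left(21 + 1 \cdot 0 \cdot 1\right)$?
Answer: $\frac{15292285}{4664} - \frac{10 i \sqrt{10}}{583} \approx 3278.8 - 0.054241 i$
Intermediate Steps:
$C = -714 + 21 i \sqrt{10}$ ($C = \left(\sqrt{-10} - 34\right) \left(21 + 0 \cdot 1\right) = \left(i \sqrt{10} - 34\right) \left(21 + 0\right) = \left(-34 + i \sqrt{10}\right) 21 = -714 + 21 i \sqrt{10} \approx -714.0 + 66.408 i$)
$- 21 \left(\left(- \frac{47}{-56} - \frac{20}{C}\right) - 157\right) = - 21 \left(\left(- \frac{47}{-56} - \frac{20}{-714 + 21 i \sqrt{10}}\right) - 157\right) = - 21 \left(\left(\left(-47\right) \left(- \frac{1}{56}\right) - \frac{20}{-714 + 21 i \sqrt{10}}\right) - 157\right) = - 21 \left(\left(\frac{47}{56} - \frac{20}{-714 + 21 i \sqrt{10}}\right) - 157\right) = - 21 \left(- \frac{8745}{56} - \frac{20}{-714 + 21 i \sqrt{10}}\right) = \frac{26235}{8} + \frac{420}{-714 + 21 i \sqrt{10}}$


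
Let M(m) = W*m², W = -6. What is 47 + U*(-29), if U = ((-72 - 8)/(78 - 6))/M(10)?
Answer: 25351/540 ≈ 46.946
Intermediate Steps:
M(m) = -6*m²
U = 1/540 (U = ((-72 - 8)/(78 - 6))/((-6*10²)) = (-80/72)/((-6*100)) = -80*1/72/(-600) = -10/9*(-1/600) = 1/540 ≈ 0.0018519)
47 + U*(-29) = 47 + (1/540)*(-29) = 47 - 29/540 = 25351/540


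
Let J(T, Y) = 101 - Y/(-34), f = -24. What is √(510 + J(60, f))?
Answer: 5*√7055/17 ≈ 24.704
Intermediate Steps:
J(T, Y) = 101 + Y/34 (J(T, Y) = 101 - Y*(-1)/34 = 101 - (-1)*Y/34 = 101 + Y/34)
√(510 + J(60, f)) = √(510 + (101 + (1/34)*(-24))) = √(510 + (101 - 12/17)) = √(510 + 1705/17) = √(10375/17) = 5*√7055/17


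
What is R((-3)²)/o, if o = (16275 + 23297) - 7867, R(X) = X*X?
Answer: 81/31705 ≈ 0.0025548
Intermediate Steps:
R(X) = X²
o = 31705 (o = 39572 - 7867 = 31705)
R((-3)²)/o = ((-3)²)²/31705 = 9²*(1/31705) = 81*(1/31705) = 81/31705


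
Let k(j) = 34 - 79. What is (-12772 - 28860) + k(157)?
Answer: -41677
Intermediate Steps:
k(j) = -45
(-12772 - 28860) + k(157) = (-12772 - 28860) - 45 = -41632 - 45 = -41677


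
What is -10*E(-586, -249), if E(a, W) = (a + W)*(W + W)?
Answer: -4158300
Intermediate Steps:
E(a, W) = 2*W*(W + a) (E(a, W) = (W + a)*(2*W) = 2*W*(W + a))
-10*E(-586, -249) = -20*(-249)*(-249 - 586) = -20*(-249)*(-835) = -10*415830 = -4158300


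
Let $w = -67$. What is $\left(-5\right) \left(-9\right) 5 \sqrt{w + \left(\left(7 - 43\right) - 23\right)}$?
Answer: $675 i \sqrt{14} \approx 2525.6 i$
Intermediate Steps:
$\left(-5\right) \left(-9\right) 5 \sqrt{w + \left(\left(7 - 43\right) - 23\right)} = \left(-5\right) \left(-9\right) 5 \sqrt{-67 + \left(\left(7 - 43\right) - 23\right)} = 45 \cdot 5 \sqrt{-67 - 59} = 225 \sqrt{-67 - 59} = 225 \sqrt{-126} = 225 \cdot 3 i \sqrt{14} = 675 i \sqrt{14}$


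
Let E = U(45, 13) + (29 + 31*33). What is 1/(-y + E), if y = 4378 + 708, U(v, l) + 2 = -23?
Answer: -1/4059 ≈ -0.00024637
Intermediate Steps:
U(v, l) = -25 (U(v, l) = -2 - 23 = -25)
y = 5086
E = 1027 (E = -25 + (29 + 31*33) = -25 + (29 + 1023) = -25 + 1052 = 1027)
1/(-y + E) = 1/(-1*5086 + 1027) = 1/(-5086 + 1027) = 1/(-4059) = -1/4059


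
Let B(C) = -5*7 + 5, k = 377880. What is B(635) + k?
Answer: 377850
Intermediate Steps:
B(C) = -30 (B(C) = -35 + 5 = -30)
B(635) + k = -30 + 377880 = 377850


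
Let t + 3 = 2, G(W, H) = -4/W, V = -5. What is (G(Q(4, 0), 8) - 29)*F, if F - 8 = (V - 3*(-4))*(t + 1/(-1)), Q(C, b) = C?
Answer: 180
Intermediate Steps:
t = -1 (t = -3 + 2 = -1)
F = -6 (F = 8 + (-5 - 3*(-4))*(-1 + 1/(-1)) = 8 + (-5 + 12)*(-1 - 1) = 8 + 7*(-2) = 8 - 14 = -6)
(G(Q(4, 0), 8) - 29)*F = (-4/4 - 29)*(-6) = (-4*1/4 - 29)*(-6) = (-1 - 29)*(-6) = -30*(-6) = 180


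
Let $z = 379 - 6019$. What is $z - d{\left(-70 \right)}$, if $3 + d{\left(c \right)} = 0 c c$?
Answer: $-5637$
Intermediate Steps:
$d{\left(c \right)} = -3$ ($d{\left(c \right)} = -3 + 0 c c = -3 + 0 c = -3 + 0 = -3$)
$z = -5640$
$z - d{\left(-70 \right)} = -5640 - -3 = -5640 + 3 = -5637$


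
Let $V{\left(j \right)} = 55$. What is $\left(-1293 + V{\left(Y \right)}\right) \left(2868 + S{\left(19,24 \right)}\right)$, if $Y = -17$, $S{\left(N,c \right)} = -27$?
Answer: $-3517158$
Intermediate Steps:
$\left(-1293 + V{\left(Y \right)}\right) \left(2868 + S{\left(19,24 \right)}\right) = \left(-1293 + 55\right) \left(2868 - 27\right) = \left(-1238\right) 2841 = -3517158$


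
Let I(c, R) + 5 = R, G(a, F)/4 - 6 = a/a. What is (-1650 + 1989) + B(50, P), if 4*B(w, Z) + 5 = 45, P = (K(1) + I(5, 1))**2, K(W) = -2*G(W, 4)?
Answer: 349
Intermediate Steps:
G(a, F) = 28 (G(a, F) = 24 + 4*(a/a) = 24 + 4*1 = 24 + 4 = 28)
I(c, R) = -5 + R
K(W) = -56 (K(W) = -2*28 = -56)
P = 3600 (P = (-56 + (-5 + 1))**2 = (-56 - 4)**2 = (-60)**2 = 3600)
B(w, Z) = 10 (B(w, Z) = -5/4 + (1/4)*45 = -5/4 + 45/4 = 10)
(-1650 + 1989) + B(50, P) = (-1650 + 1989) + 10 = 339 + 10 = 349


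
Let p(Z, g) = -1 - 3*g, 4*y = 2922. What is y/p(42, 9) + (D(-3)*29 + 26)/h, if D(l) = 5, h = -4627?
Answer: -967089/37016 ≈ -26.126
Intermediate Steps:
y = 1461/2 (y = (¼)*2922 = 1461/2 ≈ 730.50)
y/p(42, 9) + (D(-3)*29 + 26)/h = 1461/(2*(-1 - 3*9)) + (5*29 + 26)/(-4627) = 1461/(2*(-1 - 27)) + (145 + 26)*(-1/4627) = (1461/2)/(-28) + 171*(-1/4627) = (1461/2)*(-1/28) - 171/4627 = -1461/56 - 171/4627 = -967089/37016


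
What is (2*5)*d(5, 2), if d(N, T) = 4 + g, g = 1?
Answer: 50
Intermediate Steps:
d(N, T) = 5 (d(N, T) = 4 + 1 = 5)
(2*5)*d(5, 2) = (2*5)*5 = 10*5 = 50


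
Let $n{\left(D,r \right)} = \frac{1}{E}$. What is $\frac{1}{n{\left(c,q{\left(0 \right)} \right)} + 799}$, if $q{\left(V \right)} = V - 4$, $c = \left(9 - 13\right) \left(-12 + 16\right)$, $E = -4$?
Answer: $\frac{4}{3195} \approx 0.001252$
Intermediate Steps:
$c = -16$ ($c = \left(-4\right) 4 = -16$)
$q{\left(V \right)} = -4 + V$ ($q{\left(V \right)} = V - 4 = -4 + V$)
$n{\left(D,r \right)} = - \frac{1}{4}$ ($n{\left(D,r \right)} = \frac{1}{-4} = - \frac{1}{4}$)
$\frac{1}{n{\left(c,q{\left(0 \right)} \right)} + 799} = \frac{1}{- \frac{1}{4} + 799} = \frac{1}{\frac{3195}{4}} = \frac{4}{3195}$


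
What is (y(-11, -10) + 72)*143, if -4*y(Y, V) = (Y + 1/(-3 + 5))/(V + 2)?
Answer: 655941/64 ≈ 10249.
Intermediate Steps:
y(Y, V) = -(½ + Y)/(4*(2 + V)) (y(Y, V) = -(Y + 1/(-3 + 5))/(4*(V + 2)) = -(Y + 1/2)/(4*(2 + V)) = -(Y + ½)/(4*(2 + V)) = -(½ + Y)/(4*(2 + V)))
(y(-11, -10) + 72)*143 = ((-1 - 2*(-11))/(8*(2 - 10)) + 72)*143 = ((⅛)*(-1 + 22)/(-8) + 72)*143 = ((⅛)*(-⅛)*21 + 72)*143 = (-21/64 + 72)*143 = (4587/64)*143 = 655941/64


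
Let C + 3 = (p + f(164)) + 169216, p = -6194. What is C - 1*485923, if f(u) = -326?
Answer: -323230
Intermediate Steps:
C = 162693 (C = -3 + ((-6194 - 326) + 169216) = -3 + (-6520 + 169216) = -3 + 162696 = 162693)
C - 1*485923 = 162693 - 1*485923 = 162693 - 485923 = -323230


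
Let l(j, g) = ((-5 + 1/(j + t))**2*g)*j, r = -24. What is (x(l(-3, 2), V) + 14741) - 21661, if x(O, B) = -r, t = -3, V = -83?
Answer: -6896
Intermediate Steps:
l(j, g) = g*j*(-5 + 1/(-3 + j))**2 (l(j, g) = ((-5 + 1/(j - 3))**2*g)*j = ((-5 + 1/(-3 + j))**2*g)*j = (g*(-5 + 1/(-3 + j))**2)*j = g*j*(-5 + 1/(-3 + j))**2)
x(O, B) = 24 (x(O, B) = -1*(-24) = 24)
(x(l(-3, 2), V) + 14741) - 21661 = (24 + 14741) - 21661 = 14765 - 21661 = -6896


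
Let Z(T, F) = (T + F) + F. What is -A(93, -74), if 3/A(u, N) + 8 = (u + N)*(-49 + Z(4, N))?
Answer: 1/1225 ≈ 0.00081633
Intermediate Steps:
Z(T, F) = T + 2*F (Z(T, F) = (F + T) + F = T + 2*F)
A(u, N) = 3/(-8 + (-45 + 2*N)*(N + u)) (A(u, N) = 3/(-8 + (u + N)*(-49 + (4 + 2*N))) = 3/(-8 + (N + u)*(-45 + 2*N)) = 3/(-8 + (-45 + 2*N)*(N + u)))
-A(93, -74) = -3/(-8 - 45*(-74) - 45*93 + 2*(-74)² + 2*(-74)*93) = -3/(-8 + 3330 - 4185 + 2*5476 - 13764) = -3/(-8 + 3330 - 4185 + 10952 - 13764) = -3/(-3675) = -3*(-1)/3675 = -1*(-1/1225) = 1/1225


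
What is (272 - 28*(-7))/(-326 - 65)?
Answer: -468/391 ≈ -1.1969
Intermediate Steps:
(272 - 28*(-7))/(-326 - 65) = (272 + 196)/(-391) = 468*(-1/391) = -468/391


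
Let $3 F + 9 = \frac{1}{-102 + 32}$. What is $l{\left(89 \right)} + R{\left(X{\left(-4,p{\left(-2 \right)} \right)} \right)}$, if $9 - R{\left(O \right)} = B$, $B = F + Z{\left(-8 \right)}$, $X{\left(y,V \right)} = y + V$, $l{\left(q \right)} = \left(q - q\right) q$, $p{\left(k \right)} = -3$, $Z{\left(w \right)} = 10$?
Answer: $\frac{421}{210} \approx 2.0048$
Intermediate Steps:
$l{\left(q \right)} = 0$ ($l{\left(q \right)} = 0 q = 0$)
$F = - \frac{631}{210}$ ($F = -3 + \frac{1}{3 \left(-102 + 32\right)} = -3 + \frac{1}{3 \left(-70\right)} = -3 + \frac{1}{3} \left(- \frac{1}{70}\right) = -3 - \frac{1}{210} = - \frac{631}{210} \approx -3.0048$)
$X{\left(y,V \right)} = V + y$
$B = \frac{1469}{210}$ ($B = - \frac{631}{210} + 10 = \frac{1469}{210} \approx 6.9952$)
$R{\left(O \right)} = \frac{421}{210}$ ($R{\left(O \right)} = 9 - \frac{1469}{210} = \frac{421}{210}$)
$l{\left(89 \right)} + R{\left(X{\left(-4,p{\left(-2 \right)} \right)} \right)} = 0 + \frac{421}{210} = \frac{421}{210}$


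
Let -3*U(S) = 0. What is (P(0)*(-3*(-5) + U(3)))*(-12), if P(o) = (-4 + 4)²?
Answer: 0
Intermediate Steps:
P(o) = 0 (P(o) = 0² = 0)
U(S) = 0 (U(S) = -⅓*0 = 0)
(P(0)*(-3*(-5) + U(3)))*(-12) = (0*(-3*(-5) + 0))*(-12) = (0*(15 + 0))*(-12) = (0*15)*(-12) = 0*(-12) = 0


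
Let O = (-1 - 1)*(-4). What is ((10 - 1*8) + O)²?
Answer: 100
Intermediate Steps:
O = 8 (O = -2*(-4) = 8)
((10 - 1*8) + O)² = ((10 - 1*8) + 8)² = ((10 - 8) + 8)² = (2 + 8)² = 10² = 100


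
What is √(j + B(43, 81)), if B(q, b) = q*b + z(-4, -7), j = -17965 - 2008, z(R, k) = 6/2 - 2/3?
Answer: I*√148389/3 ≈ 128.4*I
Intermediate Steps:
z(R, k) = 7/3 (z(R, k) = 6*(½) - 2*⅓ = 3 - ⅔ = 7/3)
j = -19973
B(q, b) = 7/3 + b*q (B(q, b) = q*b + 7/3 = b*q + 7/3 = 7/3 + b*q)
√(j + B(43, 81)) = √(-19973 + (7/3 + 81*43)) = √(-19973 + (7/3 + 3483)) = √(-19973 + 10456/3) = √(-49463/3) = I*√148389/3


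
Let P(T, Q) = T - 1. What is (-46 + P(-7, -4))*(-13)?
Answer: 702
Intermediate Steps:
P(T, Q) = -1 + T
(-46 + P(-7, -4))*(-13) = (-46 + (-1 - 7))*(-13) = (-46 - 8)*(-13) = -54*(-13) = 702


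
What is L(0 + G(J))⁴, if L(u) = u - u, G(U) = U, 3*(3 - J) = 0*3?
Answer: 0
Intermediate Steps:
J = 3 (J = 3 - 0*3 = 3 - ⅓*0 = 3 + 0 = 3)
L(u) = 0
L(0 + G(J))⁴ = 0⁴ = 0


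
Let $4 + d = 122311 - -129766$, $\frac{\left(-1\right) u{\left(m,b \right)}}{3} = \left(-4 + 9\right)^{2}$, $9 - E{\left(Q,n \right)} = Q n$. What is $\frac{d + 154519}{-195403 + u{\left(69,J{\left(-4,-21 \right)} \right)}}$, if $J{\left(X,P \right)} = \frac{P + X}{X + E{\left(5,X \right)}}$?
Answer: $- \frac{203296}{97739} \approx -2.08$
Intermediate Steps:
$E{\left(Q,n \right)} = 9 - Q n$
$J{\left(X,P \right)} = \frac{P + X}{9 - 4 X}$ ($J{\left(X,P \right)} = \frac{P + X}{X + \left(9 - 5 X\right)} = \frac{P + X}{X - \left(-9 + 5 X\right)} = \frac{P + X}{9 - 4 X}$)
$u{\left(m,b \right)} = -75$ ($u{\left(m,b \right)} = - 3 \left(-4 + 9\right)^{2} = - 3 \cdot 5^{2} = \left(-3\right) 25 = -75$)
$d = 252073$ ($d = -4 + \left(122311 - -129766\right) = -4 + \left(122311 + 129766\right) = -4 + 252077 = 252073$)
$\frac{d + 154519}{-195403 + u{\left(69,J{\left(-4,-21 \right)} \right)}} = \frac{252073 + 154519}{-195403 - 75} = \frac{406592}{-195478} = 406592 \left(- \frac{1}{195478}\right) = - \frac{203296}{97739}$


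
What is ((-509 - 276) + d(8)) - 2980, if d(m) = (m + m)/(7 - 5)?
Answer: -3757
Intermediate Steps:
d(m) = m (d(m) = (2*m)/2 = (2*m)*(½) = m)
((-509 - 276) + d(8)) - 2980 = ((-509 - 276) + 8) - 2980 = (-785 + 8) - 2980 = -777 - 2980 = -3757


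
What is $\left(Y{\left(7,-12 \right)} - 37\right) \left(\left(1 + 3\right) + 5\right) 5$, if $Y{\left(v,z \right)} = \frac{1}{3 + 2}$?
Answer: $-1656$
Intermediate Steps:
$Y{\left(v,z \right)} = \frac{1}{5}$
$\left(Y{\left(7,-12 \right)} - 37\right) \left(\left(1 + 3\right) + 5\right) 5 = \left(\frac{1}{5} - 37\right) \left(\left(1 + 3\right) + 5\right) 5 = - \frac{184 \left(4 + 5\right) 5}{5} = - \frac{184 \cdot 9 \cdot 5}{5} = \left(- \frac{184}{5}\right) 45 = -1656$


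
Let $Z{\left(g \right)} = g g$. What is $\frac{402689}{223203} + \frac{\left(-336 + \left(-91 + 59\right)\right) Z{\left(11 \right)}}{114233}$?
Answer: $\frac{36061589353}{25497148299} \approx 1.4143$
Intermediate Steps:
$Z{\left(g \right)} = g^{2}$
$\frac{402689}{223203} + \frac{\left(-336 + \left(-91 + 59\right)\right) Z{\left(11 \right)}}{114233} = \frac{402689}{223203} + \frac{\left(-336 + \left(-91 + 59\right)\right) 11^{2}}{114233} = 402689 \cdot \frac{1}{223203} + \left(-336 - 32\right) 121 \cdot \frac{1}{114233} = \frac{402689}{223203} + \left(-368\right) 121 \cdot \frac{1}{114233} = \frac{402689}{223203} - \frac{44528}{114233} = \frac{36061589353}{25497148299}$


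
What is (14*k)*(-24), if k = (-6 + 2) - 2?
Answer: 2016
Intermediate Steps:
k = -6 (k = -4 - 2 = -6)
(14*k)*(-24) = (14*(-6))*(-24) = -84*(-24) = 2016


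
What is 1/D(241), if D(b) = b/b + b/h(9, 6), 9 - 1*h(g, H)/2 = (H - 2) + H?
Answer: -2/239 ≈ -0.0083682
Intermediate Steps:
h(g, H) = 22 - 4*H (h(g, H) = 18 - 2*((H - 2) + H) = 18 - 2*((-2 + H) + H) = 18 - 2*(-2 + 2*H) = 18 + (4 - 4*H) = 22 - 4*H)
D(b) = 1 - b/2 (D(b) = b/b + b/(22 - 4*6) = 1 + b/(22 - 24) = 1 + b/(-2) = 1 + b*(-½) = 1 - b/2)
1/D(241) = 1/(1 - ½*241) = 1/(1 - 241/2) = 1/(-239/2) = -2/239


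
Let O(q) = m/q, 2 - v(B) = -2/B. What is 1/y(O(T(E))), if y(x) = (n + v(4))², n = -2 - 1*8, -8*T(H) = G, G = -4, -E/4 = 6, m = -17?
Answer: 4/225 ≈ 0.017778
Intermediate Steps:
v(B) = 2 + 2/B (v(B) = 2 - (-2)/B = 2 + 2/B)
E = -24 (E = -4*6 = -24)
T(H) = ½ (T(H) = -⅛*(-4) = ½)
n = -10 (n = -2 - 8 = -10)
O(q) = -17/q
y(x) = 225/4 (y(x) = (-10 + (2 + 2/4))² = (-10 + (2 + 2*(¼)))² = (-10 + (2 + ½))² = (-10 + 5/2)² = (-15/2)² = 225/4)
1/y(O(T(E))) = 1/(225/4) = 4/225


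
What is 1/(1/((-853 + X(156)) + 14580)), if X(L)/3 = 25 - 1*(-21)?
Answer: 13865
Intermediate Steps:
X(L) = 138 (X(L) = 3*(25 - 1*(-21)) = 3*(25 + 21) = 3*46 = 138)
1/(1/((-853 + X(156)) + 14580)) = 1/(1/((-853 + 138) + 14580)) = 1/(1/(-715 + 14580)) = 1/(1/13865) = 13865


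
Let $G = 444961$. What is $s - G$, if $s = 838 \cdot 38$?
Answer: $-413117$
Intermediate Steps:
$s = 31844$
$s - G = 31844 - 444961 = -413117$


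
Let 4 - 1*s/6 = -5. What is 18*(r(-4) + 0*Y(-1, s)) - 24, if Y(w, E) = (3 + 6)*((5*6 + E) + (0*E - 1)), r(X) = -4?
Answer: -96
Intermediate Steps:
s = 54 (s = 24 - 6*(-5) = 24 + 30 = 54)
Y(w, E) = 261 + 9*E (Y(w, E) = 9*((30 + E) + (0 - 1)) = 9*((30 + E) - 1) = 9*(29 + E) = 261 + 9*E)
18*(r(-4) + 0*Y(-1, s)) - 24 = 18*(-4 + 0*(261 + 9*54)) - 24 = 18*(-4 + 0*(261 + 486)) - 24 = 18*(-4 + 0*747) - 24 = 18*(-4 + 0) - 24 = 18*(-4) - 24 = -72 - 24 = -96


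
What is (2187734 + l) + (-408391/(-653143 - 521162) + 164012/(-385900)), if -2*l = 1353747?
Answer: 68466800512269499/45316429950 ≈ 1.5109e+6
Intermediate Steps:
l = -1353747/2 (l = -½*1353747 = -1353747/2 ≈ -6.7687e+5)
(2187734 + l) + (-408391/(-653143 - 521162) + 164012/(-385900)) = (2187734 - 1353747/2) + (-408391/(-653143 - 521162) + 164012/(-385900)) = 3021721/2 + (-408391/(-1174305) + 164012*(-1/385900)) = 3021721/2 + (-408391*(-1/1174305) - 41003/96475) = 3021721/2 + (408391/1174305 - 41003/96475) = 3021721/2 - 1750101238/22658214975 = 68466800512269499/45316429950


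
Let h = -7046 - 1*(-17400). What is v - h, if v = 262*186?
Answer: 38378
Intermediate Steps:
h = 10354 (h = -7046 + 17400 = 10354)
v = 48732
v - h = 48732 - 1*10354 = 48732 - 10354 = 38378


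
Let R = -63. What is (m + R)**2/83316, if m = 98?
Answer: 1225/83316 ≈ 0.014703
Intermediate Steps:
(m + R)**2/83316 = (98 - 63)**2/83316 = 35**2*(1/83316) = 1225*(1/83316) = 1225/83316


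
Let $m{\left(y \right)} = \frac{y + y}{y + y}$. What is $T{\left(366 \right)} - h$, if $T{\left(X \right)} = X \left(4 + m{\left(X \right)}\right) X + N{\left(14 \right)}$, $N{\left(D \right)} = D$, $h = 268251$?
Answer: $401543$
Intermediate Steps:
$m{\left(y \right)} = 1$ ($m{\left(y \right)} = \frac{2 y}{2 y} = 2 y \frac{1}{2 y} = 1$)
$T{\left(X \right)} = 14 + 5 X^{2}$ ($T{\left(X \right)} = X \left(4 + 1\right) X + 14 = X 5 X + 14 = 5 X X + 14 = 5 X^{2} + 14 = 14 + 5 X^{2}$)
$T{\left(366 \right)} - h = \left(14 + 5 \cdot 366^{2}\right) - 268251 = \left(14 + 5 \cdot 133956\right) - 268251 = \left(14 + 669780\right) - 268251 = 669794 - 268251 = 401543$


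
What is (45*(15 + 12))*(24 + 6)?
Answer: 36450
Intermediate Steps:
(45*(15 + 12))*(24 + 6) = (45*27)*30 = 1215*30 = 36450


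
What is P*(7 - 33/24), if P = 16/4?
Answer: 45/2 ≈ 22.500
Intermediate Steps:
P = 4 (P = 16*(¼) = 4)
P*(7 - 33/24) = 4*(7 - 33/24) = 4*(7 - 33*1/24) = 4*(7 - 11/8) = 4*(45/8) = 45/2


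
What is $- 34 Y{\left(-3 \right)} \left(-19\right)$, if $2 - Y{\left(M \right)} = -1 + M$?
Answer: $3876$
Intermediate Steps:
$Y{\left(M \right)} = 3 - M$ ($Y{\left(M \right)} = 2 - \left(-1 + M\right) = 3 - M$)
$- 34 Y{\left(-3 \right)} \left(-19\right) = - 34 \left(3 - -3\right) \left(-19\right) = - 34 \left(3 + 3\right) \left(-19\right) = \left(-34\right) 6 \left(-19\right) = \left(-204\right) \left(-19\right) = 3876$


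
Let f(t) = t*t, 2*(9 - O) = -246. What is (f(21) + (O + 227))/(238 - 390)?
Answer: -100/19 ≈ -5.2632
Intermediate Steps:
O = 132 (O = 9 - ½*(-246) = 9 + 123 = 132)
f(t) = t²
(f(21) + (O + 227))/(238 - 390) = (21² + (132 + 227))/(238 - 390) = (441 + 359)/(-152) = 800*(-1/152) = -100/19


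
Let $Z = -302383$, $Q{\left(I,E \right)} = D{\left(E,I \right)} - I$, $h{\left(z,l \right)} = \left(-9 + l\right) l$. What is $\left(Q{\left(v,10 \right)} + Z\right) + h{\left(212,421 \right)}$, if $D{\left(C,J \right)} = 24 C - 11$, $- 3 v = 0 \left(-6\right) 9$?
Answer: $-128702$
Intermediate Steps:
$v = 0$ ($v = - \frac{0 \left(-6\right) 9}{3} = - \frac{0 \cdot 9}{3} = \left(- \frac{1}{3}\right) 0 = 0$)
$D{\left(C,J \right)} = -11 + 24 C$
$h{\left(z,l \right)} = l \left(-9 + l\right)$
$Q{\left(I,E \right)} = -11 - I + 24 E$ ($Q{\left(I,E \right)} = \left(-11 + 24 E\right) - I = -11 - I + 24 E$)
$\left(Q{\left(v,10 \right)} + Z\right) + h{\left(212,421 \right)} = \left(\left(-11 - 0 + 24 \cdot 10\right) - 302383\right) + 421 \left(-9 + 421\right) = \left(\left(-11 + 0 + 240\right) - 302383\right) + 421 \cdot 412 = \left(229 - 302383\right) + 173452 = -302154 + 173452 = -128702$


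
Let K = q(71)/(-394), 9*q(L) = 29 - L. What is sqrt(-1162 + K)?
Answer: 7*I*sqrt(8282865)/591 ≈ 34.088*I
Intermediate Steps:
q(L) = 29/9 - L/9 (q(L) = (29 - L)/9 = 29/9 - L/9)
K = 7/591 (K = (29/9 - 1/9*71)/(-394) = (29/9 - 71/9)*(-1/394) = -14/3*(-1/394) = 7/591 ≈ 0.011844)
sqrt(-1162 + K) = sqrt(-1162 + 7/591) = sqrt(-686735/591) = 7*I*sqrt(8282865)/591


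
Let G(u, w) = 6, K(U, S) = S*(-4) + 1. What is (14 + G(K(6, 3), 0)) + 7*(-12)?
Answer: -64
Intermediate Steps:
K(U, S) = 1 - 4*S (K(U, S) = -4*S + 1 = 1 - 4*S)
(14 + G(K(6, 3), 0)) + 7*(-12) = (14 + 6) + 7*(-12) = 20 - 84 = -64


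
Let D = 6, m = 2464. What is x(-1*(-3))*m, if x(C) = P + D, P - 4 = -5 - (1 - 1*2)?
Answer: 14784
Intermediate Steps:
P = 0 (P = 4 + (-5 - (1 - 1*2)) = 4 + (-5 - (1 - 2)) = 4 + (-5 - 1*(-1)) = 4 + (-5 + 1) = 4 - 4 = 0)
x(C) = 6 (x(C) = 0 + 6 = 6)
x(-1*(-3))*m = 6*2464 = 14784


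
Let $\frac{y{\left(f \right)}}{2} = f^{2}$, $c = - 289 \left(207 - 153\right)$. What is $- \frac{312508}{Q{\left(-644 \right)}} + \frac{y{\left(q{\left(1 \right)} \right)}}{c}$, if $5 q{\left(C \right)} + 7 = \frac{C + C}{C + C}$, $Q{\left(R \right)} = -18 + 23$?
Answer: $- \frac{1354722184}{21675} \approx -62502.0$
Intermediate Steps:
$c = -15606$ ($c = \left(-289\right) 54 = -15606$)
$Q{\left(R \right)} = 5$
$q{\left(C \right)} = - \frac{6}{5}$ ($q{\left(C \right)} = - \frac{7}{5} + \frac{\left(C + C\right) \frac{1}{C + C}}{5} = - \frac{7}{5} + \frac{2 C \frac{1}{2 C}}{5} = - \frac{7}{5} + \frac{1}{5} \cdot 1 = - \frac{7}{5} + \frac{1}{5} = - \frac{6}{5}$)
$y{\left(f \right)} = 2 f^{2}$
$- \frac{312508}{Q{\left(-644 \right)}} + \frac{y{\left(q{\left(1 \right)} \right)}}{c} = - \frac{312508}{5} + \frac{2 \left(- \frac{6}{5}\right)^{2}}{-15606} = \left(-312508\right) \frac{1}{5} + 2 \cdot \frac{36}{25} \left(- \frac{1}{15606}\right) = - \frac{312508}{5} + \frac{72}{25} \left(- \frac{1}{15606}\right) = - \frac{312508}{5} - \frac{4}{21675} = - \frac{1354722184}{21675}$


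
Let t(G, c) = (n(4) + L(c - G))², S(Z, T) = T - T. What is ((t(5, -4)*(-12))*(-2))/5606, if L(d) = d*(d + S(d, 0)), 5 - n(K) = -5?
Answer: 99372/2803 ≈ 35.452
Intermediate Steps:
S(Z, T) = 0
n(K) = 10 (n(K) = 5 - 1*(-5) = 5 + 5 = 10)
L(d) = d² (L(d) = d*(d + 0) = d*d = d²)
t(G, c) = (10 + (c - G)²)²
((t(5, -4)*(-12))*(-2))/5606 = (((10 + (5 - 1*(-4))²)²*(-12))*(-2))/5606 = (((10 + (5 + 4)²)²*(-12))*(-2))*(1/5606) = (((10 + 9²)²*(-12))*(-2))*(1/5606) = (((10 + 81)²*(-12))*(-2))*(1/5606) = ((91²*(-12))*(-2))*(1/5606) = ((8281*(-12))*(-2))*(1/5606) = -99372*(-2)*(1/5606) = 198744*(1/5606) = 99372/2803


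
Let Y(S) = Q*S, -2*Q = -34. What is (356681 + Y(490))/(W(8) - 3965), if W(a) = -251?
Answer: -365011/4216 ≈ -86.578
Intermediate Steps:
Q = 17 (Q = -½*(-34) = 17)
Y(S) = 17*S
(356681 + Y(490))/(W(8) - 3965) = (356681 + 17*490)/(-251 - 3965) = (356681 + 8330)/(-4216) = 365011*(-1/4216) = -365011/4216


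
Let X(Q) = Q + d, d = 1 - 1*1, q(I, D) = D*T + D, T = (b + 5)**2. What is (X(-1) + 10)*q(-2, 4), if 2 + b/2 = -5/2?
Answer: 612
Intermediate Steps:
b = -9 (b = -4 + 2*(-5/2) = -4 - 5 = -9)
T = 16 (T = (-9 + 5)**2 = (-4)**2 = 16)
q(I, D) = 17*D (q(I, D) = D*16 + D = 16*D + D = 17*D)
d = 0 (d = 1 - 1 = 0)
X(Q) = Q (X(Q) = Q + 0 = Q)
(X(-1) + 10)*q(-2, 4) = (-1 + 10)*(17*4) = 9*68 = 612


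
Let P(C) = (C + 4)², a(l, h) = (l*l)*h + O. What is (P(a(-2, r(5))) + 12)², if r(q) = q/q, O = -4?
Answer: 784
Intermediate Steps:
r(q) = 1
a(l, h) = -4 + h*l² (a(l, h) = (l*l)*h - 4 = l²*h - 4 = h*l² - 4 = -4 + h*l²)
P(C) = (4 + C)²
(P(a(-2, r(5))) + 12)² = ((4 + (-4 + 1*(-2)²))² + 12)² = ((4 + (-4 + 1*4))² + 12)² = ((4 + (-4 + 4))² + 12)² = ((4 + 0)² + 12)² = (4² + 12)² = (16 + 12)² = 28² = 784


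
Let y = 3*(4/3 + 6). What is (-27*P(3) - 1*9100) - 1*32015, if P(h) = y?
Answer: -41709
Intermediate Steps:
y = 22 (y = 3*(4*(⅓) + 6) = 3*(4/3 + 6) = 3*(22/3) = 22)
P(h) = 22
(-27*P(3) - 1*9100) - 1*32015 = (-27*22 - 1*9100) - 1*32015 = (-594 - 9100) - 32015 = -9694 - 32015 = -41709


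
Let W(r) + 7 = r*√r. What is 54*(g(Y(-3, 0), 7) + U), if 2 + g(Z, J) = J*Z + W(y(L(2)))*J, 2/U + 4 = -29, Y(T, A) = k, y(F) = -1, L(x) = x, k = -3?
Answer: -42804/11 - 378*I ≈ -3891.3 - 378.0*I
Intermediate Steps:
Y(T, A) = -3
W(r) = -7 + r^(3/2) (W(r) = -7 + r*√r = -7 + r^(3/2))
U = -2/33 (U = 2/(-4 - 29) = 2/(-33) = 2*(-1/33) = -2/33 ≈ -0.060606)
g(Z, J) = -2 + J*Z + J*(-7 - I) (g(Z, J) = -2 + (J*Z + (-7 + (-1)^(3/2))*J) = -2 + (J*Z + (-7 - I)*J) = -2 + (J*Z + J*(-7 - I)) = -2 + J*Z + J*(-7 - I))
54*(g(Y(-3, 0), 7) + U) = 54*((-2 + 7*(-3) - 1*7*(7 + I)) - 2/33) = 54*((-2 - 21 + (-49 - 7*I)) - 2/33) = 54*((-72 - 7*I) - 2/33) = 54*(-2378/33 - 7*I) = -42804/11 - 378*I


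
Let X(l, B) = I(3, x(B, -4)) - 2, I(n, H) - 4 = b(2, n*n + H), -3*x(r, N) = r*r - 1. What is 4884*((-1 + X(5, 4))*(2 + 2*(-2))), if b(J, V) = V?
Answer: -48840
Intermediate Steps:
x(r, N) = 1/3 - r**2/3 (x(r, N) = -(r*r - 1)/3 = -(r**2 - 1)/3 = -(-1 + r**2)/3 = 1/3 - r**2/3)
I(n, H) = 4 + H + n**2 (I(n, H) = 4 + (n*n + H) = 4 + (n**2 + H) = 4 + (H + n**2) = 4 + H + n**2)
X(l, B) = 34/3 - B**2/3 (X(l, B) = (4 + (1/3 - B**2/3) + 3**2) - 2 = (4 + (1/3 - B**2/3) + 9) - 2 = (40/3 - B**2/3) - 2 = 34/3 - B**2/3)
4884*((-1 + X(5, 4))*(2 + 2*(-2))) = 4884*((-1 + (34/3 - 1/3*4**2))*(2 + 2*(-2))) = 4884*((-1 + (34/3 - 1/3*16))*(2 - 4)) = 4884*((-1 + (34/3 - 16/3))*(-2)) = 4884*((-1 + 6)*(-2)) = 4884*(5*(-2)) = 4884*(-10) = -48840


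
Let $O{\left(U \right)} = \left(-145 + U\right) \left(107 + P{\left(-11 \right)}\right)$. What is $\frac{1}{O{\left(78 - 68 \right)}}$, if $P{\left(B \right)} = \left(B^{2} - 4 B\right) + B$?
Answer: $- \frac{1}{35235} \approx -2.8381 \cdot 10^{-5}$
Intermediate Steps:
$P{\left(B \right)} = B^{2} - 3 B$
$O{\left(U \right)} = -37845 + 261 U$ ($O{\left(U \right)} = \left(-145 + U\right) \left(107 - 11 \left(-3 - 11\right)\right) = \left(-145 + U\right) \left(107 - -154\right) = \left(-145 + U\right) \left(107 + 154\right) = \left(-145 + U\right) 261 = -37845 + 261 U$)
$\frac{1}{O{\left(78 - 68 \right)}} = \frac{1}{-37845 + 261 \left(78 - 68\right)} = \frac{1}{-37845 + 261 \cdot 10} = \frac{1}{-37845 + 2610} = \frac{1}{-35235} = - \frac{1}{35235}$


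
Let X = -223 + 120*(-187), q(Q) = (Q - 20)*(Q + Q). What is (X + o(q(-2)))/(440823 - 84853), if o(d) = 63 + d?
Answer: -11256/177985 ≈ -0.063241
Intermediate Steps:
q(Q) = 2*Q*(-20 + Q) (q(Q) = (-20 + Q)*(2*Q) = 2*Q*(-20 + Q))
X = -22663 (X = -223 - 22440 = -22663)
(X + o(q(-2)))/(440823 - 84853) = (-22663 + (63 + 2*(-2)*(-20 - 2)))/(440823 - 84853) = (-22663 + (63 + 2*(-2)*(-22)))/355970 = (-22663 + (63 + 88))*(1/355970) = (-22663 + 151)*(1/355970) = -22512*1/355970 = -11256/177985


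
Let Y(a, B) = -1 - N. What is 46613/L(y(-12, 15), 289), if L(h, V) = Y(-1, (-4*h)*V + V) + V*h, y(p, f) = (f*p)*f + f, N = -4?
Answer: -46613/775962 ≈ -0.060071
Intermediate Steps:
Y(a, B) = 3 (Y(a, B) = -1 - 1*(-4) = -1 + 4 = 3)
y(p, f) = f + p*f**2 (y(p, f) = p*f**2 + f = f + p*f**2)
L(h, V) = 3 + V*h
46613/L(y(-12, 15), 289) = 46613/(3 + 289*(15*(1 + 15*(-12)))) = 46613/(3 + 289*(15*(1 - 180))) = 46613/(3 + 289*(15*(-179))) = 46613/(3 + 289*(-2685)) = 46613/(3 - 775965) = 46613/(-775962) = 46613*(-1/775962) = -46613/775962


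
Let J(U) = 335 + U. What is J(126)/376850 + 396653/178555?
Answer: 29912199381/13457690350 ≈ 2.2227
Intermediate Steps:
J(126)/376850 + 396653/178555 = (335 + 126)/376850 + 396653/178555 = 461*(1/376850) + 396653*(1/178555) = 461/376850 + 396653/178555 = 29912199381/13457690350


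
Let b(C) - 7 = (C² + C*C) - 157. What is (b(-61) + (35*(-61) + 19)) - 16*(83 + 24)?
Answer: 3464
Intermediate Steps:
b(C) = -150 + 2*C² (b(C) = 7 + ((C² + C*C) - 157) = 7 + ((C² + C²) - 157) = 7 + (2*C² - 157) = 7 + (-157 + 2*C²) = -150 + 2*C²)
(b(-61) + (35*(-61) + 19)) - 16*(83 + 24) = ((-150 + 2*(-61)²) + (35*(-61) + 19)) - 16*(83 + 24) = ((-150 + 2*3721) + (-2135 + 19)) - 16*107 = ((-150 + 7442) - 2116) - 1712 = (7292 - 2116) - 1712 = 5176 - 1712 = 3464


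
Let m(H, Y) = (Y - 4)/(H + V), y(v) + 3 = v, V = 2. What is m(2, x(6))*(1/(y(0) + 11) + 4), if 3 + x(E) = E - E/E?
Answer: -33/16 ≈ -2.0625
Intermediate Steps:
y(v) = -3 + v
x(E) = -4 + E (x(E) = -3 + (E - E/E) = -3 + (E - 1*1) = -3 + (E - 1) = -3 + (-1 + E) = -4 + E)
m(H, Y) = (-4 + Y)/(2 + H) (m(H, Y) = (Y - 4)/(H + 2) = (-4 + Y)/(2 + H))
m(2, x(6))*(1/(y(0) + 11) + 4) = ((-4 + (-4 + 6))/(2 + 2))*(1/((-3 + 0) + 11) + 4) = ((-4 + 2)/4)*(1/(-3 + 11) + 4) = ((¼)*(-2))*(1/8 + 4) = -(⅛ + 4)/2 = -½*33/8 = -33/16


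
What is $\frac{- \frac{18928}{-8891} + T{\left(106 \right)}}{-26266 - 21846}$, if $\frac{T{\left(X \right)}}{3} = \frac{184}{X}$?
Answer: $- \frac{864275}{5667870244} \approx -0.00015249$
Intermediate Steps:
$T{\left(X \right)} = \frac{552}{X}$ ($T{\left(X \right)} = 3 \frac{184}{X} = \frac{552}{X}$)
$\frac{- \frac{18928}{-8891} + T{\left(106 \right)}}{-26266 - 21846} = \frac{- \frac{18928}{-8891} + \frac{552}{106}}{-26266 - 21846} = \frac{\left(-18928\right) \left(- \frac{1}{8891}\right) + 552 \cdot \frac{1}{106}}{-48112} = \left(\frac{18928}{8891} + \frac{276}{53}\right) \left(- \frac{1}{48112}\right) = \frac{3457100}{471223} \left(- \frac{1}{48112}\right) = - \frac{864275}{5667870244}$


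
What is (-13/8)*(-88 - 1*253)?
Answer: 4433/8 ≈ 554.13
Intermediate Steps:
(-13/8)*(-88 - 1*253) = (-13*1/8)*(-88 - 253) = -13/8*(-341) = 4433/8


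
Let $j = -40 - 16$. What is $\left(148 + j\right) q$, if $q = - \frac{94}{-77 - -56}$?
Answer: $\frac{8648}{21} \approx 411.81$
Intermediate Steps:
$q = \frac{94}{21}$ ($q = - \frac{94}{-77 + 56} = - \frac{94}{-21} = \left(-94\right) \left(- \frac{1}{21}\right) = \frac{94}{21} \approx 4.4762$)
$j = -56$ ($j = -40 - 16 = -56$)
$\left(148 + j\right) q = \left(148 - 56\right) \frac{94}{21} = 92 \cdot \frac{94}{21} = \frac{8648}{21}$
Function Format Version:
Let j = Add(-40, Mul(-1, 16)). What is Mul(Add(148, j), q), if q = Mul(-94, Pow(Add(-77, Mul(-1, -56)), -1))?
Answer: Rational(8648, 21) ≈ 411.81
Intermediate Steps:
q = Rational(94, 21) (q = Mul(-94, Pow(Add(-77, 56), -1)) = Mul(-94, Pow(-21, -1)) = Mul(-94, Rational(-1, 21)) = Rational(94, 21) ≈ 4.4762)
j = -56 (j = Add(-40, -16) = -56)
Mul(Add(148, j), q) = Mul(Add(148, -56), Rational(94, 21)) = Mul(92, Rational(94, 21)) = Rational(8648, 21)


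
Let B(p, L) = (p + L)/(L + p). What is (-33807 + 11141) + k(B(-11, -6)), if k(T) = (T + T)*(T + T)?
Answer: -22662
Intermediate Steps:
B(p, L) = 1 (B(p, L) = (L + p)/(L + p) = 1)
k(T) = 4*T² (k(T) = (2*T)*(2*T) = 4*T²)
(-33807 + 11141) + k(B(-11, -6)) = (-33807 + 11141) + 4*1² = -22666 + 4*1 = -22666 + 4 = -22662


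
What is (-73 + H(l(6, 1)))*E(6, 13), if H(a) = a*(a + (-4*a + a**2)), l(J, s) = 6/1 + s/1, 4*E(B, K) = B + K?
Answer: 2337/4 ≈ 584.25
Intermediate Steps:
E(B, K) = B/4 + K/4 (E(B, K) = (B + K)/4 = B/4 + K/4)
l(J, s) = 6 + s (l(J, s) = 6*1 + s*1 = 6 + s)
H(a) = a*(a**2 - 3*a) (H(a) = a*(a + (a**2 - 4*a)) = a*(a**2 - 3*a))
(-73 + H(l(6, 1)))*E(6, 13) = (-73 + (6 + 1)**2*(-3 + (6 + 1)))*((1/4)*6 + (1/4)*13) = (-73 + 7**2*(-3 + 7))*(3/2 + 13/4) = (-73 + 49*4)*(19/4) = (-73 + 196)*(19/4) = 123*(19/4) = 2337/4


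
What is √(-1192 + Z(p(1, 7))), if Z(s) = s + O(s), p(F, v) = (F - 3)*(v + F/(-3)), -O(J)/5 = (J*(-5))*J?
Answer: 4*√1822/3 ≈ 56.913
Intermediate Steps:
O(J) = 25*J² (O(J) = -5*J*(-5)*J = -5*(-5*J)*J = -(-25)*J² = 25*J²)
p(F, v) = (-3 + F)*(v - F/3) (p(F, v) = (-3 + F)*(v + F*(-⅓)) = (-3 + F)*(v - F/3))
Z(s) = s + 25*s²
√(-1192 + Z(p(1, 7))) = √(-1192 + (1 - 3*7 - ⅓*1² + 1*7)*(1 + 25*(1 - 3*7 - ⅓*1² + 1*7))) = √(-1192 + (1 - 21 - ⅓*1 + 7)*(1 + 25*(1 - 21 - ⅓*1 + 7))) = √(-1192 + (1 - 21 - ⅓ + 7)*(1 + 25*(1 - 21 - ⅓ + 7))) = √(-1192 - 40*(1 + 25*(-40/3))/3) = √(-1192 - 40*(1 - 1000/3)/3) = √(-1192 - 40/3*(-997/3)) = √(-1192 + 39880/9) = √(29152/9) = 4*√1822/3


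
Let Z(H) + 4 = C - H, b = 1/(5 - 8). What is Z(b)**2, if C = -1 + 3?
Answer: 25/9 ≈ 2.7778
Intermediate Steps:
C = 2
b = -1/3 (b = 1/(-3) = -1/3 ≈ -0.33333)
Z(H) = -2 - H (Z(H) = -4 + (2 - H) = -2 - H)
Z(b)**2 = (-2 - 1*(-1/3))**2 = (-2 + 1/3)**2 = (-5/3)**2 = 25/9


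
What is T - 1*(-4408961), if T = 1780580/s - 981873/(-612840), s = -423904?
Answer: 5965534904748531/1353048580 ≈ 4.4090e+6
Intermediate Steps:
T = -3515576849/1353048580 (T = 1780580/(-423904) - 981873/(-612840) = 1780580*(-1/423904) - 981873*(-1/612840) = -445145/105976 + 327291/204280 = -3515576849/1353048580 ≈ -2.5983)
T - 1*(-4408961) = -3515576849/1353048580 - 1*(-4408961) = -3515576849/1353048580 + 4408961 = 5965534904748531/1353048580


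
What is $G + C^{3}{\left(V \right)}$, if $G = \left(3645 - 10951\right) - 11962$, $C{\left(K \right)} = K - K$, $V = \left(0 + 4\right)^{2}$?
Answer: $-19268$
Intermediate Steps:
$V = 16$ ($V = 4^{2} = 16$)
$C{\left(K \right)} = 0$
$G = -19268$ ($G = -7306 - 11962 = -19268$)
$G + C^{3}{\left(V \right)} = -19268 + 0^{3} = -19268 + 0 = -19268$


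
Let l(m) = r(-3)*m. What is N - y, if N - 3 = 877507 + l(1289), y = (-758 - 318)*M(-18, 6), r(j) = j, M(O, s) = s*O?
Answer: 757435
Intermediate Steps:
M(O, s) = O*s
l(m) = -3*m
y = 116208 (y = (-758 - 318)*(-18*6) = -1076*(-108) = 116208)
N = 873643 (N = 3 + (877507 - 3*1289) = 3 + (877507 - 3867) = 3 + 873640 = 873643)
N - y = 873643 - 1*116208 = 873643 - 116208 = 757435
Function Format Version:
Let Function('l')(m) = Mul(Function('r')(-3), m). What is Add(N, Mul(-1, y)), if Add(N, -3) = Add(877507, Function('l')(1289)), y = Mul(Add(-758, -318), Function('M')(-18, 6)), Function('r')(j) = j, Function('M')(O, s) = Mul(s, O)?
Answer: 757435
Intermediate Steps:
Function('M')(O, s) = Mul(O, s)
Function('l')(m) = Mul(-3, m)
y = 116208 (y = Mul(Add(-758, -318), Mul(-18, 6)) = Mul(-1076, -108) = 116208)
N = 873643 (N = Add(3, Add(877507, Mul(-3, 1289))) = Add(3, Add(877507, -3867)) = Add(3, 873640) = 873643)
Add(N, Mul(-1, y)) = Add(873643, Mul(-1, 116208)) = Add(873643, -116208) = 757435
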